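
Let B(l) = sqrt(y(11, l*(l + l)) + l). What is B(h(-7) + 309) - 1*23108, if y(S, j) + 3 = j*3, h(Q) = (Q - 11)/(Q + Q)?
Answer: -23108 + 3*sqrt(3146729)/7 ≈ -22348.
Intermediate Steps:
h(Q) = (-11 + Q)/(2*Q) (h(Q) = (-11 + Q)/((2*Q)) = (-11 + Q)*(1/(2*Q)) = (-11 + Q)/(2*Q))
y(S, j) = -3 + 3*j (y(S, j) = -3 + j*3 = -3 + 3*j)
B(l) = sqrt(-3 + l + 6*l**2) (B(l) = sqrt((-3 + 3*(l*(l + l))) + l) = sqrt((-3 + 3*(l*(2*l))) + l) = sqrt((-3 + 3*(2*l**2)) + l) = sqrt((-3 + 6*l**2) + l) = sqrt(-3 + l + 6*l**2))
B(h(-7) + 309) - 1*23108 = sqrt(-3 + ((1/2)*(-11 - 7)/(-7) + 309) + 6*((1/2)*(-11 - 7)/(-7) + 309)**2) - 1*23108 = sqrt(-3 + ((1/2)*(-1/7)*(-18) + 309) + 6*((1/2)*(-1/7)*(-18) + 309)**2) - 23108 = sqrt(-3 + (9/7 + 309) + 6*(9/7 + 309)**2) - 23108 = sqrt(-3 + 2172/7 + 6*(2172/7)**2) - 23108 = sqrt(-3 + 2172/7 + 6*(4717584/49)) - 23108 = sqrt(-3 + 2172/7 + 28305504/49) - 23108 = sqrt(28320561/49) - 23108 = 3*sqrt(3146729)/7 - 23108 = -23108 + 3*sqrt(3146729)/7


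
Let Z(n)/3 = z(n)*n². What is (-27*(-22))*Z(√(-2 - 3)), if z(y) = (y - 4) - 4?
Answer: 71280 - 8910*I*√5 ≈ 71280.0 - 19923.0*I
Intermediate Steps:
z(y) = -8 + y (z(y) = (-4 + y) - 4 = -8 + y)
Z(n) = 3*n²*(-8 + n) (Z(n) = 3*((-8 + n)*n²) = 3*(n²*(-8 + n)) = 3*n²*(-8 + n))
(-27*(-22))*Z(√(-2 - 3)) = (-27*(-22))*(3*(√(-2 - 3))²*(-8 + √(-2 - 3))) = 594*(3*(√(-5))²*(-8 + √(-5))) = 594*(3*(I*√5)²*(-8 + I*√5)) = 594*(3*(-5)*(-8 + I*√5)) = 594*(120 - 15*I*√5) = 71280 - 8910*I*√5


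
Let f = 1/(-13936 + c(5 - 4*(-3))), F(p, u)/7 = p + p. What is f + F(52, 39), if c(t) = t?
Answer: 10133031/13919 ≈ 728.00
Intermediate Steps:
F(p, u) = 14*p (F(p, u) = 7*(p + p) = 7*(2*p) = 14*p)
f = -1/13919 (f = 1/(-13936 + (5 - 4*(-3))) = 1/(-13936 + (5 + 12)) = 1/(-13936 + 17) = 1/(-13919) = -1/13919 ≈ -7.1844e-5)
f + F(52, 39) = -1/13919 + 14*52 = -1/13919 + 728 = 10133031/13919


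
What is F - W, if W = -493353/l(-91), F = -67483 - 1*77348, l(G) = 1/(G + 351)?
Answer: 128126949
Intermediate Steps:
l(G) = 1/(351 + G)
F = -144831 (F = -67483 - 77348 = -144831)
W = -128271780 (W = -493353/(1/(351 - 91)) = -493353/(1/260) = -493353/1/260 = -493353*260 = -128271780)
F - W = -144831 - 1*(-128271780) = -144831 + 128271780 = 128126949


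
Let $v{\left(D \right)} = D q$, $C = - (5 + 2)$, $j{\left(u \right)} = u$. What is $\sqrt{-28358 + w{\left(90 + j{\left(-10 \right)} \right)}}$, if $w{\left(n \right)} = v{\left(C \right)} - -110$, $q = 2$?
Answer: $i \sqrt{28262} \approx 168.11 i$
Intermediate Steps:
$C = -7$ ($C = \left(-1\right) 7 = -7$)
$v{\left(D \right)} = 2 D$ ($v{\left(D \right)} = D 2 = 2 D$)
$w{\left(n \right)} = 96$ ($w{\left(n \right)} = 2 \left(-7\right) - -110 = -14 + 110 = 96$)
$\sqrt{-28358 + w{\left(90 + j{\left(-10 \right)} \right)}} = \sqrt{-28358 + 96} = \sqrt{-28262} = i \sqrt{28262}$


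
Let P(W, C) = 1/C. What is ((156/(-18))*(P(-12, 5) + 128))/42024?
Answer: -8333/315180 ≈ -0.026439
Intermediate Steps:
((156/(-18))*(P(-12, 5) + 128))/42024 = ((156/(-18))*(1/5 + 128))/42024 = ((156*(-1/18))*(⅕ + 128))*(1/42024) = -26/3*641/5*(1/42024) = -16666/15*1/42024 = -8333/315180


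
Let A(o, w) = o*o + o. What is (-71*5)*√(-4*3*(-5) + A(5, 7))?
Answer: -1065*√10 ≈ -3367.8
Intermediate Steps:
A(o, w) = o + o² (A(o, w) = o² + o = o + o²)
(-71*5)*√(-4*3*(-5) + A(5, 7)) = (-71*5)*√(-4*3*(-5) + 5*(1 + 5)) = -355*√(-12*(-5) + 5*6) = -355*√(60 + 30) = -1065*√10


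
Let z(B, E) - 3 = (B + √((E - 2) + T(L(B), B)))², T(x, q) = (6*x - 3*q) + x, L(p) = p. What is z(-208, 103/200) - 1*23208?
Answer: 3845103/200 - 104*I*√333394/5 ≈ 19226.0 - 12010.0*I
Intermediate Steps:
T(x, q) = -3*q + 7*x (T(x, q) = (-3*q + 6*x) + x = -3*q + 7*x)
z(B, E) = 3 + (B + √(-2 + E + 4*B))² (z(B, E) = 3 + (B + √((E - 2) + (-3*B + 7*B)))² = 3 + (B + √((-2 + E) + 4*B))² = 3 + (B + √(-2 + E + 4*B))²)
z(-208, 103/200) - 1*23208 = (3 + (-208 + √(-2 + 103/200 + 4*(-208)))²) - 1*23208 = (3 + (-208 + √(-2 + 103*(1/200) - 832))²) - 23208 = (3 + (-208 + √(-2 + 103/200 - 832))²) - 23208 = (3 + (-208 + √(-166697/200))²) - 23208 = (3 + (-208 + I*√333394/20)²) - 23208 = -23205 + (-208 + I*√333394/20)²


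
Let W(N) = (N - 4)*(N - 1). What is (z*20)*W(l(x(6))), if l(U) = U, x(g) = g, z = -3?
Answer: -600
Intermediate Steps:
W(N) = (-1 + N)*(-4 + N) (W(N) = (-4 + N)*(-1 + N) = (-1 + N)*(-4 + N))
(z*20)*W(l(x(6))) = (-3*20)*(4 + 6**2 - 5*6) = -60*(4 + 36 - 30) = -60*10 = -600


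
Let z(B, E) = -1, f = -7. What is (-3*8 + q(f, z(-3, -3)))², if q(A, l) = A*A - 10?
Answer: 225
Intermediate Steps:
q(A, l) = -10 + A² (q(A, l) = A² - 10 = -10 + A²)
(-3*8 + q(f, z(-3, -3)))² = (-3*8 + (-10 + (-7)²))² = (-24 + (-10 + 49))² = (-24 + 39)² = 15² = 225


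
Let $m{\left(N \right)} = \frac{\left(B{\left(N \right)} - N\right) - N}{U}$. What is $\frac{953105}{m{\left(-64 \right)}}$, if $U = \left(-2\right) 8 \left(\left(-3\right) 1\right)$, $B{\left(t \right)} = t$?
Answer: $\frac{2859315}{4} \approx 7.1483 \cdot 10^{5}$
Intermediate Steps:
$U = 48$ ($U = \left(-16\right) \left(-3\right) = 48$)
$m{\left(N \right)} = - \frac{N}{48}$ ($m{\left(N \right)} = \frac{\left(N - N\right) - N}{48} = \left(0 - N\right) \frac{1}{48} = - N \frac{1}{48} = - \frac{N}{48}$)
$\frac{953105}{m{\left(-64 \right)}} = \frac{953105}{\left(- \frac{1}{48}\right) \left(-64\right)} = \frac{953105}{\frac{4}{3}} = 953105 \cdot \frac{3}{4} = \frac{2859315}{4}$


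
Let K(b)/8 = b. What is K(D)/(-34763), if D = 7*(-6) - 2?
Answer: 352/34763 ≈ 0.010126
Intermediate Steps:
D = -44 (D = -42 - 2 = -44)
K(b) = 8*b
K(D)/(-34763) = (8*(-44))/(-34763) = -352*(-1/34763) = 352/34763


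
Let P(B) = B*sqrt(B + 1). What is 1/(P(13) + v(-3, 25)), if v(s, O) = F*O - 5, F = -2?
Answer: -55/659 - 13*sqrt(14)/659 ≈ -0.15727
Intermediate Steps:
v(s, O) = -5 - 2*O (v(s, O) = -2*O - 5 = -5 - 2*O)
P(B) = B*sqrt(1 + B)
1/(P(13) + v(-3, 25)) = 1/(13*sqrt(1 + 13) + (-5 - 2*25)) = 1/(13*sqrt(14) + (-5 - 50)) = 1/(13*sqrt(14) - 55) = 1/(-55 + 13*sqrt(14))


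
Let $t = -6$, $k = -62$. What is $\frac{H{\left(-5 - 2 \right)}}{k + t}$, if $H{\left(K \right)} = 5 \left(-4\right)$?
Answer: $\frac{5}{17} \approx 0.29412$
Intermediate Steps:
$H{\left(K \right)} = -20$
$\frac{H{\left(-5 - 2 \right)}}{k + t} = - \frac{20}{-62 - 6} = - \frac{20}{-68} = \left(-20\right) \left(- \frac{1}{68}\right) = \frac{5}{17}$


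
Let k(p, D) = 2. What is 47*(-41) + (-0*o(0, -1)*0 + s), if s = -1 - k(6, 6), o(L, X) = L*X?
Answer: -1930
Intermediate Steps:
s = -3 (s = -1 - 1*2 = -1 - 2 = -3)
47*(-41) + (-0*o(0, -1)*0 + s) = 47*(-41) + (-0*(0*(-1))*0 - 3) = -1927 + (-0*0*0 - 3) = -1927 + (-0*0 - 3) = -1927 + (-1*0 - 3) = -1927 + (0 - 3) = -1927 - 3 = -1930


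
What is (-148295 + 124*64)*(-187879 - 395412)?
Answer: 81870141469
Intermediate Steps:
(-148295 + 124*64)*(-187879 - 395412) = (-148295 + 7936)*(-583291) = -140359*(-583291) = 81870141469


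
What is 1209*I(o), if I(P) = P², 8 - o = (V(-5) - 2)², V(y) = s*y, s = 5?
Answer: 628487769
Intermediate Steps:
V(y) = 5*y
o = -721 (o = 8 - (5*(-5) - 2)² = 8 - (-25 - 2)² = 8 - 1*(-27)² = 8 - 1*729 = 8 - 729 = -721)
1209*I(o) = 1209*(-721)² = 1209*519841 = 628487769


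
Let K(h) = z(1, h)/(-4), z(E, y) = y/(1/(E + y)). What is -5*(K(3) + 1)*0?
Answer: 0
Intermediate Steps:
z(E, y) = y*(E + y)
K(h) = -h*(1 + h)/4 (K(h) = (h*(1 + h))/(-4) = (h*(1 + h))*(-¼) = -h*(1 + h)/4)
-5*(K(3) + 1)*0 = -5*(-¼*3*(1 + 3) + 1)*0 = -5*(-¼*3*4 + 1)*0 = -5*(-3 + 1)*0 = -5*(-2)*0 = 10*0 = 0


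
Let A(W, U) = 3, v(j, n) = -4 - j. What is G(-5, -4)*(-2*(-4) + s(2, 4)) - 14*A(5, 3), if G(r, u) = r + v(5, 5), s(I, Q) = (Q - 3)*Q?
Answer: -210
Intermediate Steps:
s(I, Q) = Q*(-3 + Q) (s(I, Q) = (-3 + Q)*Q = Q*(-3 + Q))
G(r, u) = -9 + r (G(r, u) = r + (-4 - 1*5) = r + (-4 - 5) = r - 9 = -9 + r)
G(-5, -4)*(-2*(-4) + s(2, 4)) - 14*A(5, 3) = (-9 - 5)*(-2*(-4) + 4*(-3 + 4)) - 14*3 = -14*(8 + 4*1) - 42 = -14*(8 + 4) - 42 = -14*12 - 42 = -168 - 42 = -210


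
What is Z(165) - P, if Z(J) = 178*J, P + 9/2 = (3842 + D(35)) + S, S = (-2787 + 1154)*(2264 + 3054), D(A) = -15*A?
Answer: 17420703/2 ≈ 8.7104e+6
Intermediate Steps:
S = -8684294 (S = -1633*5318 = -8684294)
P = -17361963/2 (P = -9/2 + ((3842 - 15*35) - 8684294) = -9/2 + ((3842 - 525) - 8684294) = -9/2 + (3317 - 8684294) = -9/2 - 8680977 = -17361963/2 ≈ -8.6810e+6)
Z(165) - P = 178*165 - 1*(-17361963/2) = 29370 + 17361963/2 = 17420703/2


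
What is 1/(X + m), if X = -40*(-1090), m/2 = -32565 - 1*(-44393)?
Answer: 1/67256 ≈ 1.4869e-5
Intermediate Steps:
m = 23656 (m = 2*(-32565 - 1*(-44393)) = 2*(-32565 + 44393) = 2*11828 = 23656)
X = 43600
1/(X + m) = 1/(43600 + 23656) = 1/67256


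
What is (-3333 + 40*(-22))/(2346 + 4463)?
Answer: -383/619 ≈ -0.61874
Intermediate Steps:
(-3333 + 40*(-22))/(2346 + 4463) = (-3333 - 880)/6809 = -4213*1/6809 = -383/619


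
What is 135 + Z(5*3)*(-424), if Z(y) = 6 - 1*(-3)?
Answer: -3681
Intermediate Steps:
Z(y) = 9 (Z(y) = 6 + 3 = 9)
135 + Z(5*3)*(-424) = 135 + 9*(-424) = 135 - 3816 = -3681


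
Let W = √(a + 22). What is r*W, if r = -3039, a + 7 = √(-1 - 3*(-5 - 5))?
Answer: -3039*√(15 + √29) ≈ -13721.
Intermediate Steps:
a = -7 + √29 (a = -7 + √(-1 - 3*(-5 - 5)) = -7 + √(-1 - 3*(-10)) = -7 + √(-1 + 30) = -7 + √29 ≈ -1.6148)
W = √(15 + √29) (W = √((-7 + √29) + 22) = √(15 + √29) ≈ 4.5150)
r*W = -3039*√(15 + √29)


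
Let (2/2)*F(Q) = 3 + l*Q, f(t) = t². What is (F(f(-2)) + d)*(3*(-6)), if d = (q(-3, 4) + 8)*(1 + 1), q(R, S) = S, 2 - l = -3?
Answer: -846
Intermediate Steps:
l = 5 (l = 2 - 1*(-3) = 2 + 3 = 5)
F(Q) = 3 + 5*Q
d = 24 (d = (4 + 8)*(1 + 1) = 12*2 = 24)
(F(f(-2)) + d)*(3*(-6)) = ((3 + 5*(-2)²) + 24)*(3*(-6)) = ((3 + 5*4) + 24)*(-18) = ((3 + 20) + 24)*(-18) = (23 + 24)*(-18) = 47*(-18) = -846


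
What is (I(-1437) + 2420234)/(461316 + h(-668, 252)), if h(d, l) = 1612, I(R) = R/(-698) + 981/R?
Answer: 809186336105/154776273376 ≈ 5.2281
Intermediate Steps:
I(R) = 981/R - R/698 (I(R) = R*(-1/698) + 981/R = -R/698 + 981/R = 981/R - R/698)
(I(-1437) + 2420234)/(461316 + h(-668, 252)) = ((981/(-1437) - 1/698*(-1437)) + 2420234)/(461316 + 1612) = ((981*(-1/1437) + 1437/698) + 2420234)/462928 = ((-327/479 + 1437/698) + 2420234)*(1/462928) = (460077/334342 + 2420234)*(1/462928) = (809186336105/334342)*(1/462928) = 809186336105/154776273376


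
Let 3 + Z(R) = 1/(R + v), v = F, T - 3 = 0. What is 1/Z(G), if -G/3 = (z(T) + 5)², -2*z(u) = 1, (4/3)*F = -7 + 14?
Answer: -111/335 ≈ -0.33134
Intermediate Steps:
T = 3 (T = 3 + 0 = 3)
F = 21/4 (F = 3*(-7 + 14)/4 = (¾)*7 = 21/4 ≈ 5.2500)
v = 21/4 ≈ 5.2500
z(u) = -½ (z(u) = -½*1 = -½)
G = -243/4 (G = -3*(-½ + 5)² = -3*(9/2)² = -3*81/4 = -243/4 ≈ -60.750)
Z(R) = -3 + 1/(21/4 + R) (Z(R) = -3 + 1/(R + 21/4) = -3 + 1/(21/4 + R))
1/Z(G) = 1/((-59 - 12*(-243/4))/(21 + 4*(-243/4))) = 1/((-59 + 729)/(21 - 243)) = 1/(670/(-222)) = 1/(-1/222*670) = 1/(-335/111) = -111/335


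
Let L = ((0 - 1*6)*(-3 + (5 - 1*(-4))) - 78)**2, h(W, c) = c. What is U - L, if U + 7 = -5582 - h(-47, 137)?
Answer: -18722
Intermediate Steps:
U = -5726 (U = -7 + (-5582 - 1*137) = -7 + (-5582 - 137) = -7 - 5719 = -5726)
L = 12996 (L = ((0 - 6)*(-3 + (5 + 4)) - 78)**2 = (-6*(-3 + 9) - 78)**2 = (-6*6 - 78)**2 = (-36 - 78)**2 = (-114)**2 = 12996)
U - L = -5726 - 1*12996 = -5726 - 12996 = -18722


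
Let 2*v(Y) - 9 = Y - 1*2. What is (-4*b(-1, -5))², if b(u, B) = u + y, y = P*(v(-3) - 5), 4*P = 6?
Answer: 484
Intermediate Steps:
P = 3/2 (P = (¼)*6 = 3/2 ≈ 1.5000)
v(Y) = 7/2 + Y/2 (v(Y) = 9/2 + (Y - 1*2)/2 = 9/2 + (Y - 2)/2 = 9/2 + (-2 + Y)/2 = 9/2 + (-1 + Y/2) = 7/2 + Y/2)
y = -9/2 (y = 3*((7/2 + (½)*(-3)) - 5)/2 = 3*((7/2 - 3/2) - 5)/2 = 3*(2 - 5)/2 = (3/2)*(-3) = -9/2 ≈ -4.5000)
b(u, B) = -9/2 + u (b(u, B) = u - 9/2 = -9/2 + u)
(-4*b(-1, -5))² = (-4*(-9/2 - 1))² = (-4*(-11/2))² = 22² = 484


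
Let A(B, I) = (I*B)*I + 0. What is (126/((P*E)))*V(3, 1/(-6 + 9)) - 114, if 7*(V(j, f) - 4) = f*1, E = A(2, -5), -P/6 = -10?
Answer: -11383/100 ≈ -113.83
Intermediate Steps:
P = 60 (P = -6*(-10) = 60)
A(B, I) = B*I² (A(B, I) = (B*I)*I + 0 = B*I² + 0 = B*I²)
E = 50 (E = 2*(-5)² = 2*25 = 50)
V(j, f) = 4 + f/7 (V(j, f) = 4 + (f*1)/7 = 4 + f/7)
(126/((P*E)))*V(3, 1/(-6 + 9)) - 114 = (126/((60*50)))*(4 + 1/(7*(-6 + 9))) - 114 = (126/3000)*(4 + (⅐)/3) - 114 = (126*(1/3000))*(4 + (⅐)*(⅓)) - 114 = 21*(4 + 1/21)/500 - 114 = (21/500)*(85/21) - 114 = 17/100 - 114 = -11383/100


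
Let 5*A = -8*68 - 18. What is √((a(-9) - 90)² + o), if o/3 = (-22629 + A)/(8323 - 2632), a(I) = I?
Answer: √880670659330/9485 ≈ 98.939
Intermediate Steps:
A = -562/5 (A = (-8*68 - 18)/5 = (-544 - 18)/5 = (⅕)*(-562) = -562/5 ≈ -112.40)
o = -113707/9485 (o = 3*((-22629 - 562/5)/(8323 - 2632)) = 3*(-113707/5/5691) = 3*(-113707/5*1/5691) = 3*(-113707/28455) = -113707/9485 ≈ -11.988)
√((a(-9) - 90)² + o) = √((-9 - 90)² - 113707/9485) = √((-99)² - 113707/9485) = √(9801 - 113707/9485) = √(92848778/9485) = √880670659330/9485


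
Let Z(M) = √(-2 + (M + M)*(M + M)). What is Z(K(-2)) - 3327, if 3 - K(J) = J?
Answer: -3327 + 7*√2 ≈ -3317.1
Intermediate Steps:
K(J) = 3 - J
Z(M) = √(-2 + 4*M²) (Z(M) = √(-2 + (2*M)*(2*M)) = √(-2 + 4*M²))
Z(K(-2)) - 3327 = √(-2 + 4*(3 - 1*(-2))²) - 3327 = √(-2 + 4*(3 + 2)²) - 3327 = √(-2 + 4*5²) - 3327 = √(-2 + 4*25) - 3327 = √(-2 + 100) - 3327 = √98 - 3327 = 7*√2 - 3327 = -3327 + 7*√2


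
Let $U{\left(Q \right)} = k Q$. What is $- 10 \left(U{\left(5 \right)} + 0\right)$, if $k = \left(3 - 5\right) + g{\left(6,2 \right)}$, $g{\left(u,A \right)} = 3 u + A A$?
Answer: $-1000$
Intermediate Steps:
$g{\left(u,A \right)} = A^{2} + 3 u$ ($g{\left(u,A \right)} = 3 u + A^{2} = A^{2} + 3 u$)
$k = 20$ ($k = \left(3 - 5\right) + \left(2^{2} + 3 \cdot 6\right) = -2 + \left(4 + 18\right) = -2 + 22 = 20$)
$U{\left(Q \right)} = 20 Q$
$- 10 \left(U{\left(5 \right)} + 0\right) = - 10 \left(20 \cdot 5 + 0\right) = - 10 \left(100 + 0\right) = \left(-10\right) 100 = -1000$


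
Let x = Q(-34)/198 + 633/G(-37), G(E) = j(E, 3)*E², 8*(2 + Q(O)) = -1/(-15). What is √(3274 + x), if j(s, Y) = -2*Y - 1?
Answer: √860990753125965/512820 ≈ 57.218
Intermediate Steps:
j(s, Y) = -1 - 2*Y
Q(O) = -239/120 (Q(O) = -2 + (-1/(-15))/8 = -2 + (-1*(-1/15))/8 = -2 + (⅛)*(1/15) = -2 + 1/120 = -239/120)
G(E) = -7*E² (G(E) = (-1 - 2*3)*E² = (-1 - 6)*E² = -7*E²)
x = -17330417/227692080 (x = -239/120/198 + 633/((-7*(-37)²)) = -239/120*1/198 + 633/((-7*1369)) = -239/23760 + 633/(-9583) = -239/23760 + 633*(-1/9583) = -239/23760 - 633/9583 = -17330417/227692080 ≈ -0.076113)
√(3274 + x) = √(3274 - 17330417/227692080) = √(745446539503/227692080) = √860990753125965/512820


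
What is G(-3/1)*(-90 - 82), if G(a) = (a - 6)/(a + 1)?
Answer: -774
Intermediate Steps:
G(a) = (-6 + a)/(1 + a)
G(-3/1)*(-90 - 82) = ((-6 - 3/1)/(1 - 3/1))*(-90 - 82) = ((-6 - 3*1)/(1 - 3*1))*(-172) = ((-6 - 3)/(1 - 3))*(-172) = (-9/(-2))*(-172) = -½*(-9)*(-172) = (9/2)*(-172) = -774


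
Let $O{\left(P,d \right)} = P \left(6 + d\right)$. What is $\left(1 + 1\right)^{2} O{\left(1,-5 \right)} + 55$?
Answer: $59$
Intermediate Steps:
$\left(1 + 1\right)^{2} O{\left(1,-5 \right)} + 55 = \left(1 + 1\right)^{2} \cdot 1 \left(6 - 5\right) + 55 = 2^{2} \cdot 1 \cdot 1 + 55 = 4 \cdot 1 + 55 = 4 + 55 = 59$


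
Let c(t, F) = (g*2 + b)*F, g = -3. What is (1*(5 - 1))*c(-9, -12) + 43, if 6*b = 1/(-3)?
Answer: 1001/3 ≈ 333.67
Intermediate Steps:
b = -1/18 (b = (⅙)/(-3) = (⅙)*(-⅓) = -1/18 ≈ -0.055556)
c(t, F) = -109*F/18 (c(t, F) = (-3*2 - 1/18)*F = (-6 - 1/18)*F = -109*F/18)
(1*(5 - 1))*c(-9, -12) + 43 = (1*(5 - 1))*(-109/18*(-12)) + 43 = (1*4)*(218/3) + 43 = 4*(218/3) + 43 = 872/3 + 43 = 1001/3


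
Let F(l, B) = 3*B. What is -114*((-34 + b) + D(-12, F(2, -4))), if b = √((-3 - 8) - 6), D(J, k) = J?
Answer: 5244 - 114*I*√17 ≈ 5244.0 - 470.03*I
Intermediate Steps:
b = I*√17 (b = √(-11 - 6) = √(-17) = I*√17 ≈ 4.1231*I)
-114*((-34 + b) + D(-12, F(2, -4))) = -114*((-34 + I*√17) - 12) = -114*(-46 + I*√17) = 5244 - 114*I*√17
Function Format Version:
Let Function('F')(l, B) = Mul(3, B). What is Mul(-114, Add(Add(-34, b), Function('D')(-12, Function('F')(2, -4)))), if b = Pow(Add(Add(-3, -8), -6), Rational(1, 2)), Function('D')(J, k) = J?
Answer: Add(5244, Mul(-114, I, Pow(17, Rational(1, 2)))) ≈ Add(5244.0, Mul(-470.03, I))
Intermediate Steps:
b = Mul(I, Pow(17, Rational(1, 2))) (b = Pow(Add(-11, -6), Rational(1, 2)) = Pow(-17, Rational(1, 2)) = Mul(I, Pow(17, Rational(1, 2))) ≈ Mul(4.1231, I))
Mul(-114, Add(Add(-34, b), Function('D')(-12, Function('F')(2, -4)))) = Mul(-114, Add(Add(-34, Mul(I, Pow(17, Rational(1, 2)))), -12)) = Mul(-114, Add(-46, Mul(I, Pow(17, Rational(1, 2))))) = Add(5244, Mul(-114, I, Pow(17, Rational(1, 2))))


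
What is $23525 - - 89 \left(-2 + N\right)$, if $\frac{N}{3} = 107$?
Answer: $51916$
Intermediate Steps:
$N = 321$ ($N = 3 \cdot 107 = 321$)
$23525 - - 89 \left(-2 + N\right) = 23525 - - 89 \left(-2 + 321\right) = 23525 - \left(-89\right) 319 = 23525 - -28391 = 23525 + 28391 = 51916$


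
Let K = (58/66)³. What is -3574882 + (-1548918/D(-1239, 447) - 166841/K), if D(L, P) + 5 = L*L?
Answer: -71523807458145721/18719972062 ≈ -3.8207e+6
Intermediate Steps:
D(L, P) = -5 + L² (D(L, P) = -5 + L*L = -5 + L²)
K = 24389/35937 (K = (58*(1/66))³ = (29/33)³ = 24389/35937 ≈ 0.67866)
-3574882 + (-1548918/D(-1239, 447) - 166841/K) = -3574882 + (-1548918/(-5 + (-1239)²) - 166841/24389/35937) = -3574882 + (-1548918/(-5 + 1535121) - 166841*35937/24389) = -3574882 + (-1548918/1535116 - 5995765017/24389) = -3574882 + (-1548918*1/1535116 - 5995765017/24389) = -3574882 + (-774459/767558 - 5995765017/24389) = -3574882 - 4602116293199037/18719972062 = -71523807458145721/18719972062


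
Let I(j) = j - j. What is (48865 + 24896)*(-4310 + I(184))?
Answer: -317909910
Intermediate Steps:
I(j) = 0
(48865 + 24896)*(-4310 + I(184)) = (48865 + 24896)*(-4310 + 0) = 73761*(-4310) = -317909910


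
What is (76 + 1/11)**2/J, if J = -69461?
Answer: -700569/8404781 ≈ -0.083354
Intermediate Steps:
(76 + 1/11)**2/J = (76 + 1/11)**2/(-69461) = (76 + 1/11)**2*(-1/69461) = (837/11)**2*(-1/69461) = (700569/121)*(-1/69461) = -700569/8404781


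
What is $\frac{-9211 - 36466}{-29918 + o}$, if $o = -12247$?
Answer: $\frac{45677}{42165} \approx 1.0833$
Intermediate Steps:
$\frac{-9211 - 36466}{-29918 + o} = \frac{-9211 - 36466}{-29918 - 12247} = - \frac{45677}{-42165} = \left(-45677\right) \left(- \frac{1}{42165}\right) = \frac{45677}{42165}$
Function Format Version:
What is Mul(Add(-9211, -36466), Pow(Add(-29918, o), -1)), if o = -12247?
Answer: Rational(45677, 42165) ≈ 1.0833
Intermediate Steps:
Mul(Add(-9211, -36466), Pow(Add(-29918, o), -1)) = Mul(Add(-9211, -36466), Pow(Add(-29918, -12247), -1)) = Mul(-45677, Pow(-42165, -1)) = Mul(-45677, Rational(-1, 42165)) = Rational(45677, 42165)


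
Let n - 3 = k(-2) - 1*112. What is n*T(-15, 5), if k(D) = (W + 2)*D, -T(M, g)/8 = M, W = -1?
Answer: -13320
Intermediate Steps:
T(M, g) = -8*M
k(D) = D (k(D) = (-1 + 2)*D = 1*D = D)
n = -111 (n = 3 + (-2 - 1*112) = 3 + (-2 - 112) = 3 - 114 = -111)
n*T(-15, 5) = -(-888)*(-15) = -111*120 = -13320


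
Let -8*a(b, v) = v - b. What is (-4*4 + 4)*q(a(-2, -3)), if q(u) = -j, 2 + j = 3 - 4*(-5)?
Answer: 252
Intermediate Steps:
j = 21 (j = -2 + (3 - 4*(-5)) = -2 + (3 + 20) = -2 + 23 = 21)
a(b, v) = -v/8 + b/8 (a(b, v) = -(v - b)/8 = -v/8 + b/8)
q(u) = -21 (q(u) = -1*21 = -21)
(-4*4 + 4)*q(a(-2, -3)) = (-4*4 + 4)*(-21) = (-16 + 4)*(-21) = -12*(-21) = 252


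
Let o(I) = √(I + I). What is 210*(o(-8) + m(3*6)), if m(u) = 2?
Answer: 420 + 840*I ≈ 420.0 + 840.0*I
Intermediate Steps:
o(I) = √2*√I (o(I) = √(2*I) = √2*√I)
210*(o(-8) + m(3*6)) = 210*(√2*√(-8) + 2) = 210*(√2*(2*I*√2) + 2) = 210*(4*I + 2) = 210*(2 + 4*I) = 420 + 840*I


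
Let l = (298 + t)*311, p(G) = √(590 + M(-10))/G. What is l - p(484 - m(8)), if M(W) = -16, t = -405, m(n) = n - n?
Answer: -33277 - √574/484 ≈ -33277.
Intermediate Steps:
m(n) = 0
p(G) = √574/G (p(G) = √(590 - 16)/G = √574/G)
l = -33277 (l = (298 - 405)*311 = -107*311 = -33277)
l - p(484 - m(8)) = -33277 - √574/(484 - 1*0) = -33277 - √574/(484 + 0) = -33277 - √574/484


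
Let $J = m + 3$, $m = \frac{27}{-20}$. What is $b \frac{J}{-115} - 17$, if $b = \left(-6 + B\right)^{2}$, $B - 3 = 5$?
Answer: $- \frac{9808}{575} \approx -17.057$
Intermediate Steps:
$B = 8$ ($B = 3 + 5 = 8$)
$m = - \frac{27}{20}$ ($m = 27 \left(- \frac{1}{20}\right) = - \frac{27}{20} \approx -1.35$)
$b = 4$ ($b = \left(-6 + 8\right)^{2} = 2^{2} = 4$)
$J = \frac{33}{20}$ ($J = - \frac{27}{20} + 3 = \frac{33}{20} \approx 1.65$)
$b \frac{J}{-115} - 17 = 4 \frac{33}{20 \left(-115\right)} - 17 = 4 \cdot \frac{33}{20} \left(- \frac{1}{115}\right) - 17 = 4 \left(- \frac{33}{2300}\right) - 17 = - \frac{33}{575} - 17 = - \frac{9808}{575}$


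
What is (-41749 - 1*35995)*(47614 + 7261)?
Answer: -4266202000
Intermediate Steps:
(-41749 - 1*35995)*(47614 + 7261) = (-41749 - 35995)*54875 = -77744*54875 = -4266202000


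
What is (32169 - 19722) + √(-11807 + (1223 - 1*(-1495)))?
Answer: 12447 + I*√9089 ≈ 12447.0 + 95.336*I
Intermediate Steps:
(32169 - 19722) + √(-11807 + (1223 - 1*(-1495))) = 12447 + √(-11807 + (1223 + 1495)) = 12447 + √(-11807 + 2718) = 12447 + √(-9089) = 12447 + I*√9089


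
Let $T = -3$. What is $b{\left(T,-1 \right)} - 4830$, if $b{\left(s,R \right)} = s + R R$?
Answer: $-4832$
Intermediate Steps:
$b{\left(s,R \right)} = s + R^{2}$
$b{\left(T,-1 \right)} - 4830 = \left(-3 + \left(-1\right)^{2}\right) - 4830 = \left(-3 + 1\right) - 4830 = -2 - 4830 = -4832$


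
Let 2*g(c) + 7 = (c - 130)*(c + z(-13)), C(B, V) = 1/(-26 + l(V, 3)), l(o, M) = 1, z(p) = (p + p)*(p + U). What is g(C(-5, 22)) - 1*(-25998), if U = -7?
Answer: -4883312/625 ≈ -7813.3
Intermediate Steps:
z(p) = 2*p*(-7 + p) (z(p) = (p + p)*(p - 7) = (2*p)*(-7 + p) = 2*p*(-7 + p))
C(B, V) = -1/25 (C(B, V) = 1/(-26 + 1) = 1/(-25) = -1/25)
g(c) = -7/2 + (-130 + c)*(520 + c)/2 (g(c) = -7/2 + ((c - 130)*(c + 2*(-13)*(-7 - 13)))/2 = -7/2 + ((-130 + c)*(c + 2*(-13)*(-20)))/2 = -7/2 + ((-130 + c)*(c + 520))/2 = -7/2 + ((-130 + c)*(520 + c))/2 = -7/2 + (-130 + c)*(520 + c)/2)
g(C(-5, 22)) - 1*(-25998) = (-67607/2 + (-1/25)²/2 + 195*(-1/25)) - 1*(-25998) = (-67607/2 + (½)*(1/625) - 39/5) + 25998 = (-67607/2 + 1/1250 - 39/5) + 25998 = -21132062/625 + 25998 = -4883312/625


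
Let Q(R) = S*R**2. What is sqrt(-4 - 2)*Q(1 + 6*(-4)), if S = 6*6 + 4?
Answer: 21160*I*sqrt(6) ≈ 51831.0*I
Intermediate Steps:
S = 40 (S = 36 + 4 = 40)
Q(R) = 40*R**2
sqrt(-4 - 2)*Q(1 + 6*(-4)) = sqrt(-4 - 2)*(40*(1 + 6*(-4))**2) = sqrt(-6)*(40*(1 - 24)**2) = (I*sqrt(6))*(40*(-23)**2) = (I*sqrt(6))*(40*529) = (I*sqrt(6))*21160 = 21160*I*sqrt(6)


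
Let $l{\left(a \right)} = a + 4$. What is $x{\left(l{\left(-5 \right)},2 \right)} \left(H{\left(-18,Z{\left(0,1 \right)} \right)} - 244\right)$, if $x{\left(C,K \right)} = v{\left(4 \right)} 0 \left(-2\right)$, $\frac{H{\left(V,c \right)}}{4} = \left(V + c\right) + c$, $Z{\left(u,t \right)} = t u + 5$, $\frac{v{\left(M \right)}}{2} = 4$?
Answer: $0$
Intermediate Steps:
$l{\left(a \right)} = 4 + a$
$v{\left(M \right)} = 8$ ($v{\left(M \right)} = 2 \cdot 4 = 8$)
$Z{\left(u,t \right)} = 5 + t u$
$H{\left(V,c \right)} = 4 V + 8 c$ ($H{\left(V,c \right)} = 4 \left(\left(V + c\right) + c\right) = 4 \left(V + 2 c\right) = 4 V + 8 c$)
$x{\left(C,K \right)} = 0$ ($x{\left(C,K \right)} = 8 \cdot 0 \left(-2\right) = 0 \left(-2\right) = 0$)
$x{\left(l{\left(-5 \right)},2 \right)} \left(H{\left(-18,Z{\left(0,1 \right)} \right)} - 244\right) = 0 \left(\left(4 \left(-18\right) + 8 \left(5 + 1 \cdot 0\right)\right) - 244\right) = 0 \left(\left(-72 + 8 \left(5 + 0\right)\right) - 244\right) = 0 \left(\left(-72 + 8 \cdot 5\right) - 244\right) = 0 \left(\left(-72 + 40\right) - 244\right) = 0 \left(-32 - 244\right) = 0 \left(-276\right) = 0$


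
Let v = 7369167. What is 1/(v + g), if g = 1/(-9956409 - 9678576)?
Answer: 19634985/144693483507494 ≈ 1.3570e-7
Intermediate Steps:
g = -1/19634985 (g = 1/(-19634985) = -1/19634985 ≈ -5.0929e-8)
1/(v + g) = 1/(7369167 - 1/19634985) = 1/(144693483507494/19634985) = 19634985/144693483507494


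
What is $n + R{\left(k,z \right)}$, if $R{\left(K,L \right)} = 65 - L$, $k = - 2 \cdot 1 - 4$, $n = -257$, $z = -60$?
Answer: $-132$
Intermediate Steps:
$k = -6$ ($k = \left(-1\right) 2 - 4 = -2 - 4 = -6$)
$n + R{\left(k,z \right)} = -257 + \left(65 - -60\right) = -257 + \left(65 + 60\right) = -257 + 125 = -132$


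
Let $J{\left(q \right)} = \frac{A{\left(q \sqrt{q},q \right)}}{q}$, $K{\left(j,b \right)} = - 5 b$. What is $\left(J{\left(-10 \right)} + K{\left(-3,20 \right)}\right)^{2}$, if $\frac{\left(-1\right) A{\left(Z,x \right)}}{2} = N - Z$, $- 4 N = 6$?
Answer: $\frac{1002009}{100} - \frac{2006 i \sqrt{10}}{5} \approx 10020.0 - 1268.7 i$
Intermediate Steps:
$N = - \frac{3}{2}$ ($N = \left(- \frac{1}{4}\right) 6 = - \frac{3}{2} \approx -1.5$)
$A{\left(Z,x \right)} = 3 + 2 Z$ ($A{\left(Z,x \right)} = - 2 \left(- \frac{3}{2} - Z\right) = 3 + 2 Z$)
$J{\left(q \right)} = \frac{3 + 2 q^{\frac{3}{2}}}{q}$ ($J{\left(q \right)} = \frac{3 + 2 q \sqrt{q}}{q} = \frac{3 + 2 q^{\frac{3}{2}}}{q}$)
$\left(J{\left(-10 \right)} + K{\left(-3,20 \right)}\right)^{2} = \left(\frac{3 + 2 \left(-10\right)^{\frac{3}{2}}}{-10} - 100\right)^{2} = \left(- \frac{3 + 2 \left(- 10 i \sqrt{10}\right)}{10} - 100\right)^{2} = \left(- \frac{3 - 20 i \sqrt{10}}{10} - 100\right)^{2} = \left(\left(- \frac{3}{10} + 2 i \sqrt{10}\right) - 100\right)^{2} = \left(- \frac{1003}{10} + 2 i \sqrt{10}\right)^{2}$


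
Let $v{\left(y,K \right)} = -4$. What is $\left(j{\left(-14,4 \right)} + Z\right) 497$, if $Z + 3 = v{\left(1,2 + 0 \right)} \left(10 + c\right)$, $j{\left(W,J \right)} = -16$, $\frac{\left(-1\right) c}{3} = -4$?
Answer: $-53179$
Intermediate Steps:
$c = 12$ ($c = \left(-3\right) \left(-4\right) = 12$)
$Z = -91$ ($Z = -3 - 4 \left(10 + 12\right) = -3 - 88 = -91$)
$\left(j{\left(-14,4 \right)} + Z\right) 497 = \left(-16 - 91\right) 497 = \left(-107\right) 497 = -53179$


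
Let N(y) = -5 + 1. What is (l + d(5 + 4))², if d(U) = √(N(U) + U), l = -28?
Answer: (28 - √5)² ≈ 663.78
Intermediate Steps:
N(y) = -4
d(U) = √(-4 + U)
(l + d(5 + 4))² = (-28 + √(-4 + (5 + 4)))² = (-28 + √(-4 + 9))² = (-28 + √5)²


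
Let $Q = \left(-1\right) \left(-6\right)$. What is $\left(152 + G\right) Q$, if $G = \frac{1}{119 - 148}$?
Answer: $\frac{26442}{29} \approx 911.79$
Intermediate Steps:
$G = - \frac{1}{29}$ ($G = \frac{1}{-29} = - \frac{1}{29} \approx -0.034483$)
$Q = 6$
$\left(152 + G\right) Q = \left(152 - \frac{1}{29}\right) 6 = \frac{4407}{29} \cdot 6 = \frac{26442}{29}$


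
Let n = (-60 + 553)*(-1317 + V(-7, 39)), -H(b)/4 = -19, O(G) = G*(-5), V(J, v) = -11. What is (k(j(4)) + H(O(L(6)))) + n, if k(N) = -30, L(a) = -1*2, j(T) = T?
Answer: -654658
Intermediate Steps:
L(a) = -2
O(G) = -5*G
H(b) = 76 (H(b) = -4*(-19) = 76)
n = -654704 (n = (-60 + 553)*(-1317 - 11) = 493*(-1328) = -654704)
(k(j(4)) + H(O(L(6)))) + n = (-30 + 76) - 654704 = 46 - 654704 = -654658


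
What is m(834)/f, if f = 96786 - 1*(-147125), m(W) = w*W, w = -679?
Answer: -566286/243911 ≈ -2.3217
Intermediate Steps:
m(W) = -679*W
f = 243911 (f = 96786 + 147125 = 243911)
m(834)/f = -679*834/243911 = -566286*1/243911 = -566286/243911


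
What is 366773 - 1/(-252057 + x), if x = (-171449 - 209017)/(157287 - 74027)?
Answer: 167333374311703/456231441 ≈ 3.6677e+5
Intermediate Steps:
x = -8271/1810 (x = -380466/83260 = -380466*1/83260 = -8271/1810 ≈ -4.5696)
366773 - 1/(-252057 + x) = 366773 - 1/(-252057 - 8271/1810) = 366773 - 1/(-456231441/1810) = 366773 - 1*(-1810/456231441) = 366773 + 1810/456231441 = 167333374311703/456231441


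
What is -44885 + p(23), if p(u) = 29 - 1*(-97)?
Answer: -44759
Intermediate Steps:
p(u) = 126 (p(u) = 29 + 97 = 126)
-44885 + p(23) = -44885 + 126 = -44759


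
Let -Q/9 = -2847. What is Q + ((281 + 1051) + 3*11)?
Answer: 26988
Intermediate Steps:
Q = 25623 (Q = -9*(-2847) = 25623)
Q + ((281 + 1051) + 3*11) = 25623 + ((281 + 1051) + 3*11) = 25623 + (1332 + 33) = 25623 + 1365 = 26988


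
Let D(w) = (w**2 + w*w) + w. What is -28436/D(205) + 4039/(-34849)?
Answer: -1331272109/2936202495 ≈ -0.45340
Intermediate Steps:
D(w) = w + 2*w**2 (D(w) = (w**2 + w**2) + w = 2*w**2 + w = w + 2*w**2)
-28436/D(205) + 4039/(-34849) = -28436*1/(205*(1 + 2*205)) + 4039/(-34849) = -28436*1/(205*(1 + 410)) + 4039*(-1/34849) = -28436/(205*411) - 4039/34849 = -28436/84255 - 4039/34849 = -1331272109/2936202495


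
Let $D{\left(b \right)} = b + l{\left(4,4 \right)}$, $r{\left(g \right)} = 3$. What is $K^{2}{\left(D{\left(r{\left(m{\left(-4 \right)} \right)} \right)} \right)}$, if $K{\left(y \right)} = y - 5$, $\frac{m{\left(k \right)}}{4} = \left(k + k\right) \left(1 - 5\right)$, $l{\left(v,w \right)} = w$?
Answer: $4$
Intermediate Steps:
$m{\left(k \right)} = - 32 k$ ($m{\left(k \right)} = 4 \left(k + k\right) \left(1 - 5\right) = 4 \cdot 2 k \left(-4\right) = 4 \left(- 8 k\right) = - 32 k$)
$D{\left(b \right)} = 4 + b$ ($D{\left(b \right)} = b + 4 = 4 + b$)
$K{\left(y \right)} = -5 + y$
$K^{2}{\left(D{\left(r{\left(m{\left(-4 \right)} \right)} \right)} \right)} = \left(-5 + \left(4 + 3\right)\right)^{2} = \left(-5 + 7\right)^{2} = 2^{2} = 4$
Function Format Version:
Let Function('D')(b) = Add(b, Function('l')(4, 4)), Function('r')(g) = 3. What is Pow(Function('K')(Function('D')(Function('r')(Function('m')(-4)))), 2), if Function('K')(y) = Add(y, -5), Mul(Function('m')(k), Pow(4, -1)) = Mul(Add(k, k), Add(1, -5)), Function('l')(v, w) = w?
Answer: 4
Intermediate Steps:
Function('m')(k) = Mul(-32, k) (Function('m')(k) = Mul(4, Mul(Add(k, k), Add(1, -5))) = Mul(4, Mul(Mul(2, k), -4)) = Mul(4, Mul(-8, k)) = Mul(-32, k))
Function('D')(b) = Add(4, b) (Function('D')(b) = Add(b, 4) = Add(4, b))
Function('K')(y) = Add(-5, y)
Pow(Function('K')(Function('D')(Function('r')(Function('m')(-4)))), 2) = Pow(Add(-5, Add(4, 3)), 2) = Pow(Add(-5, 7), 2) = Pow(2, 2) = 4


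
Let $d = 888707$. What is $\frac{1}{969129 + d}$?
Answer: $\frac{1}{1857836} \approx 5.3826 \cdot 10^{-7}$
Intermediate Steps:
$\frac{1}{969129 + d} = \frac{1}{969129 + 888707} = \frac{1}{1857836}$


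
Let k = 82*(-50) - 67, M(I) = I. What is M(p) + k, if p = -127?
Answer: -4294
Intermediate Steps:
k = -4167 (k = -4100 - 67 = -4167)
M(p) + k = -127 - 4167 = -4294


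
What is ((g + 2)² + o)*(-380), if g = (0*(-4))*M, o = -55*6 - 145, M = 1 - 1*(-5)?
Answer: 178980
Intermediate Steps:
M = 6 (M = 1 + 5 = 6)
o = -475 (o = -330 - 145 = -475)
g = 0 (g = (0*(-4))*6 = 0*6 = 0)
((g + 2)² + o)*(-380) = ((0 + 2)² - 475)*(-380) = (2² - 475)*(-380) = (4 - 475)*(-380) = -471*(-380) = 178980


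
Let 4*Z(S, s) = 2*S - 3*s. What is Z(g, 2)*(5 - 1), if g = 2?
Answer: -2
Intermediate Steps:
Z(S, s) = S/2 - 3*s/4 (Z(S, s) = (2*S - 3*s)/4 = (-3*s + 2*S)/4 = S/2 - 3*s/4)
Z(g, 2)*(5 - 1) = ((½)*2 - ¾*2)*(5 - 1) = (1 - 3/2)*4 = -½*4 = -2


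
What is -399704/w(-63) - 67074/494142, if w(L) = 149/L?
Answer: 2073858940993/12271193 ≈ 1.6900e+5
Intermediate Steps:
-399704/w(-63) - 67074/494142 = -399704/(149/(-63)) - 67074/494142 = -399704/(149*(-1/63)) - 67074*1/494142 = -399704/(-149/63) - 11179/82357 = -399704*(-63/149) - 11179/82357 = 25181352/149 - 11179/82357 = 2073858940993/12271193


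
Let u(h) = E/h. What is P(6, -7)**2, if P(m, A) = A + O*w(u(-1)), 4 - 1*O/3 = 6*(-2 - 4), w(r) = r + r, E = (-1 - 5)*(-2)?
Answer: 8334769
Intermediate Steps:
E = 12 (E = -6*(-2) = 12)
u(h) = 12/h
w(r) = 2*r
O = 120 (O = 12 - 18*(-2 - 4) = 12 - 18*(-6) = 12 - 3*(-36) = 12 + 108 = 120)
P(m, A) = -2880 + A (P(m, A) = A + 120*(2*(12/(-1))) = A + 120*(2*(12*(-1))) = A + 120*(2*(-12)) = A + 120*(-24) = A - 2880 = -2880 + A)
P(6, -7)**2 = (-2880 - 7)**2 = (-2887)**2 = 8334769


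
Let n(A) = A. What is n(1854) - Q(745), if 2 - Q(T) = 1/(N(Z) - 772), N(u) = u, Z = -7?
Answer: 1442707/779 ≈ 1852.0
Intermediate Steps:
Q(T) = 1559/779 (Q(T) = 2 - 1/(-7 - 772) = 2 - 1/(-779) = 2 - 1*(-1/779) = 2 + 1/779 = 1559/779)
n(1854) - Q(745) = 1854 - 1*1559/779 = 1854 - 1559/779 = 1442707/779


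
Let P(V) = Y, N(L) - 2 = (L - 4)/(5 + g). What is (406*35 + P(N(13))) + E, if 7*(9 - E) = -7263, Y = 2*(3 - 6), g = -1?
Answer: 106754/7 ≈ 15251.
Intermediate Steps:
Y = -6 (Y = 2*(-3) = -6)
N(L) = 1 + L/4 (N(L) = 2 + (L - 4)/(5 - 1) = 2 + (-4 + L)/4 = 2 + (-4 + L)*(1/4) = 2 + (-1 + L/4) = 1 + L/4)
P(V) = -6
E = 7326/7 (E = 9 - 1/7*(-7263) = 9 + 7263/7 = 7326/7 ≈ 1046.6)
(406*35 + P(N(13))) + E = (406*35 - 6) + 7326/7 = (14210 - 6) + 7326/7 = 14204 + 7326/7 = 106754/7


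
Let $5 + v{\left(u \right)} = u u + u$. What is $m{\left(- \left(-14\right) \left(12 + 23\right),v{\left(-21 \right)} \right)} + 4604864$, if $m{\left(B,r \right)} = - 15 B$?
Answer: $4597514$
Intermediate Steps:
$v{\left(u \right)} = -5 + u + u^{2}$ ($v{\left(u \right)} = -5 + \left(u u + u\right) = -5 + \left(u^{2} + u\right) = -5 + \left(u + u^{2}\right) = -5 + u + u^{2}$)
$m{\left(- \left(-14\right) \left(12 + 23\right),v{\left(-21 \right)} \right)} + 4604864 = - 15 \left(- \left(-14\right) \left(12 + 23\right)\right) + 4604864 = - 15 \left(- \left(-14\right) 35\right) + 4604864 = - 15 \left(\left(-1\right) \left(-490\right)\right) + 4604864 = \left(-15\right) 490 + 4604864 = -7350 + 4604864 = 4597514$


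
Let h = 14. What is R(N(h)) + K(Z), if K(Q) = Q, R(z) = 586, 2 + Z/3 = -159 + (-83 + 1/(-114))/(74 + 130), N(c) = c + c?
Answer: 788993/7752 ≈ 101.78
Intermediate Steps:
N(c) = 2*c
Z = -3753679/7752 (Z = -6 + 3*(-159 + (-83 + 1/(-114))/(74 + 130)) = -6 + 3*(-159 + (-83 - 1/114)/204) = -6 + 3*(-159 - 9463/114*1/204) = -6 + 3*(-159 - 9463/23256) = -6 + 3*(-3707167/23256) = -6 - 3707167/7752 = -3753679/7752 ≈ -484.22)
R(N(h)) + K(Z) = 586 - 3753679/7752 = 788993/7752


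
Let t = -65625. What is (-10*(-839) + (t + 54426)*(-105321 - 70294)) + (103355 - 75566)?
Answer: 1966748564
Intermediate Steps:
(-10*(-839) + (t + 54426)*(-105321 - 70294)) + (103355 - 75566) = (-10*(-839) + (-65625 + 54426)*(-105321 - 70294)) + (103355 - 75566) = (8390 - 11199*(-175615)) + 27789 = (8390 + 1966712385) + 27789 = 1966720775 + 27789 = 1966748564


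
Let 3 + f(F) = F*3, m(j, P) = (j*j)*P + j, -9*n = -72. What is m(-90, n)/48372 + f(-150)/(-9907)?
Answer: 110499081/79870234 ≈ 1.3835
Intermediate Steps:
n = 8 (n = -⅑*(-72) = 8)
m(j, P) = j + P*j² (m(j, P) = j²*P + j = P*j² + j = j + P*j²)
f(F) = -3 + 3*F (f(F) = -3 + F*3 = -3 + 3*F)
m(-90, n)/48372 + f(-150)/(-9907) = -90*(1 + 8*(-90))/48372 + (-3 + 3*(-150))/(-9907) = -90*(1 - 720)*(1/48372) + (-3 - 450)*(-1/9907) = -90*(-719)*(1/48372) - 453*(-1/9907) = 64710*(1/48372) + 453/9907 = 10785/8062 + 453/9907 = 110499081/79870234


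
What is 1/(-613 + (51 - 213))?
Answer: -1/775 ≈ -0.0012903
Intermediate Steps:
1/(-613 + (51 - 213)) = 1/(-613 - 162) = 1/(-775) = -1/775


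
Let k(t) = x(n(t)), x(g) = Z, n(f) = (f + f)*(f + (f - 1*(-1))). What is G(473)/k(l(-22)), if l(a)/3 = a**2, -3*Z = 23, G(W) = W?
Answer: -1419/23 ≈ -61.696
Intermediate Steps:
Z = -23/3 (Z = -1/3*23 = -23/3 ≈ -7.6667)
n(f) = 2*f*(1 + 2*f) (n(f) = (2*f)*(f + (f + 1)) = (2*f)*(f + (1 + f)) = (2*f)*(1 + 2*f) = 2*f*(1 + 2*f))
l(a) = 3*a**2
x(g) = -23/3
k(t) = -23/3
G(473)/k(l(-22)) = 473/(-23/3) = 473*(-3/23) = -1419/23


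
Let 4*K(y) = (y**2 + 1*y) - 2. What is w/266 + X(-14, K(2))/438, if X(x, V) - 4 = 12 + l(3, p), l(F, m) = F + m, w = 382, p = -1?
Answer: 14342/9709 ≈ 1.4772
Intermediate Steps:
K(y) = -1/2 + y/4 + y**2/4 (K(y) = ((y**2 + 1*y) - 2)/4 = ((y**2 + y) - 2)/4 = ((y + y**2) - 2)/4 = (-2 + y + y**2)/4 = -1/2 + y/4 + y**2/4)
X(x, V) = 18 (X(x, V) = 4 + (12 + (3 - 1)) = 4 + (12 + 2) = 4 + 14 = 18)
w/266 + X(-14, K(2))/438 = 382/266 + 18/438 = 382*(1/266) + 18*(1/438) = 191/133 + 3/73 = 14342/9709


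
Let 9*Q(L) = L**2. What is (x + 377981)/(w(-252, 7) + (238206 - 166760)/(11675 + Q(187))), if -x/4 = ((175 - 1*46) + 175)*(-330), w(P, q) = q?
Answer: 54565413742/811661 ≈ 67227.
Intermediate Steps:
Q(L) = L**2/9
x = 401280 (x = -4*((175 - 1*46) + 175)*(-330) = -4*((175 - 46) + 175)*(-330) = -4*(129 + 175)*(-330) = -1216*(-330) = -4*(-100320) = 401280)
(x + 377981)/(w(-252, 7) + (238206 - 166760)/(11675 + Q(187))) = (401280 + 377981)/(7 + (238206 - 166760)/(11675 + (1/9)*187**2)) = 779261/(7 + 71446/(11675 + (1/9)*34969)) = 779261/(7 + 71446/(11675 + 34969/9)) = 779261/(7 + 71446/(140044/9)) = 779261/(7 + 71446*(9/140044)) = 779261/(7 + 321507/70022) = 779261/(811661/70022) = 779261*(70022/811661) = 54565413742/811661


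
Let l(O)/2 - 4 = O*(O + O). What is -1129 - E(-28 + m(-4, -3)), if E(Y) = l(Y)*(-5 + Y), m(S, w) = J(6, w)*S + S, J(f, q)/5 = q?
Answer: -73441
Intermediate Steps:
J(f, q) = 5*q
l(O) = 8 + 4*O² (l(O) = 8 + 2*(O*(O + O)) = 8 + 2*(O*(2*O)) = 8 + 2*(2*O²) = 8 + 4*O²)
m(S, w) = S + 5*S*w (m(S, w) = (5*w)*S + S = 5*S*w + S = S + 5*S*w)
E(Y) = (-5 + Y)*(8 + 4*Y²) (E(Y) = (8 + 4*Y²)*(-5 + Y) = (-5 + Y)*(8 + 4*Y²))
-1129 - E(-28 + m(-4, -3)) = -1129 - 4*(-5 + (-28 - 4*(1 + 5*(-3))))*(2 + (-28 - 4*(1 + 5*(-3)))²) = -1129 - 4*(-5 + (-28 - 4*(1 - 15)))*(2 + (-28 - 4*(1 - 15))²) = -1129 - 4*(-5 + (-28 - 4*(-14)))*(2 + (-28 - 4*(-14))²) = -1129 - 4*(-5 + (-28 + 56))*(2 + (-28 + 56)²) = -1129 - 4*(-5 + 28)*(2 + 28²) = -1129 - 4*23*(2 + 784) = -1129 - 4*23*786 = -1129 - 1*72312 = -1129 - 72312 = -73441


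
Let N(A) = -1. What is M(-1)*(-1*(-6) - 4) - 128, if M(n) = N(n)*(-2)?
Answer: -124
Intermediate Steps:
M(n) = 2 (M(n) = -1*(-2) = 2)
M(-1)*(-1*(-6) - 4) - 128 = 2*(-1*(-6) - 4) - 128 = 2*(6 - 4) - 128 = 2*2 - 128 = 4 - 128 = -124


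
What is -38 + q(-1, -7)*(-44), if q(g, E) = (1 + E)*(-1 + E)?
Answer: -2150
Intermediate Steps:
-38 + q(-1, -7)*(-44) = -38 + (-1 + (-7)²)*(-44) = -38 + (-1 + 49)*(-44) = -38 + 48*(-44) = -38 - 2112 = -2150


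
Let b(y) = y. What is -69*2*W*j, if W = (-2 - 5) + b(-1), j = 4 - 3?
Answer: 1104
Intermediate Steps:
j = 1
W = -8 (W = (-2 - 5) - 1 = -7 - 1 = -8)
-69*2*W*j = -69*2*(-8) = -(-1104) = -69*(-16) = 1104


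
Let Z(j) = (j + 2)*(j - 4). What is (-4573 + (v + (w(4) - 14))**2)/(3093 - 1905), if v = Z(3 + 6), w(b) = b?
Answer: -637/297 ≈ -2.1448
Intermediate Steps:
Z(j) = (-4 + j)*(2 + j) (Z(j) = (2 + j)*(-4 + j) = (-4 + j)*(2 + j))
v = 55 (v = -8 + (3 + 6)**2 - 2*(3 + 6) = -8 + 9**2 - 2*9 = -8 + 81 - 18 = 55)
(-4573 + (v + (w(4) - 14))**2)/(3093 - 1905) = (-4573 + (55 + (4 - 14))**2)/(3093 - 1905) = (-4573 + (55 - 10)**2)/1188 = (-4573 + 45**2)*(1/1188) = (-4573 + 2025)*(1/1188) = -2548*1/1188 = -637/297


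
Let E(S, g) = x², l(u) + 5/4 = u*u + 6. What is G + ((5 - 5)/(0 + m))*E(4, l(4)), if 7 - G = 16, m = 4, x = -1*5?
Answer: -9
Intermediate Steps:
x = -5
l(u) = 19/4 + u² (l(u) = -5/4 + (u*u + 6) = -5/4 + (u² + 6) = -5/4 + (6 + u²) = 19/4 + u²)
G = -9 (G = 7 - 1*16 = 7 - 16 = -9)
E(S, g) = 25 (E(S, g) = (-5)² = 25)
G + ((5 - 5)/(0 + m))*E(4, l(4)) = -9 + ((5 - 5)/(0 + 4))*25 = -9 + (0/4)*25 = -9 + (0*(¼))*25 = -9 + 0*25 = -9 + 0 = -9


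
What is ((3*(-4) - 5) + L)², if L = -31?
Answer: 2304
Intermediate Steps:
((3*(-4) - 5) + L)² = ((3*(-4) - 5) - 31)² = ((-12 - 5) - 31)² = (-17 - 31)² = (-48)² = 2304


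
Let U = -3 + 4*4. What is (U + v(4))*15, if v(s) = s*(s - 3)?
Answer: 255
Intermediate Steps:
U = 13 (U = -3 + 16 = 13)
v(s) = s*(-3 + s)
(U + v(4))*15 = (13 + 4*(-3 + 4))*15 = (13 + 4*1)*15 = (13 + 4)*15 = 17*15 = 255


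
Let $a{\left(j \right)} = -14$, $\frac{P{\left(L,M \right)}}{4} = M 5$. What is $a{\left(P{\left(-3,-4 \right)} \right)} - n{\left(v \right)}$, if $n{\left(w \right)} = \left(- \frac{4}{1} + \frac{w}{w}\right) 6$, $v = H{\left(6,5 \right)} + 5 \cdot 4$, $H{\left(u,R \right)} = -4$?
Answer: $4$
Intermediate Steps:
$P{\left(L,M \right)} = 20 M$ ($P{\left(L,M \right)} = 4 M 5 = 4 \cdot 5 M = 20 M$)
$v = 16$ ($v = -4 + 5 \cdot 4 = -4 + 20 = 16$)
$n{\left(w \right)} = -18$ ($n{\left(w \right)} = \left(\left(-4\right) 1 + 1\right) 6 = \left(-4 + 1\right) 6 = \left(-3\right) 6 = -18$)
$a{\left(P{\left(-3,-4 \right)} \right)} - n{\left(v \right)} = -14 - -18 = -14 + 18 = 4$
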